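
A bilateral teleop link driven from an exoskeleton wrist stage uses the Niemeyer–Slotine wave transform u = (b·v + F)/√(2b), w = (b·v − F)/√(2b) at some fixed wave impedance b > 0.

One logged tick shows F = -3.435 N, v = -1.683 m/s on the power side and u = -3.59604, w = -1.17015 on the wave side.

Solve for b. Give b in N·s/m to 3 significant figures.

b = 4.01 N·s/m

u + w = -4.76619;  u + w = √(2b)·v, so √(2b) = -4.76619/(-1.683) = 2.83196.
b = (√(2b))²/2 = 8.02000/2 = 4.01000.
(Check via u − w = 2F/√(2b): u − w = -2.42589, 2F/√(2b) = -2.42588.)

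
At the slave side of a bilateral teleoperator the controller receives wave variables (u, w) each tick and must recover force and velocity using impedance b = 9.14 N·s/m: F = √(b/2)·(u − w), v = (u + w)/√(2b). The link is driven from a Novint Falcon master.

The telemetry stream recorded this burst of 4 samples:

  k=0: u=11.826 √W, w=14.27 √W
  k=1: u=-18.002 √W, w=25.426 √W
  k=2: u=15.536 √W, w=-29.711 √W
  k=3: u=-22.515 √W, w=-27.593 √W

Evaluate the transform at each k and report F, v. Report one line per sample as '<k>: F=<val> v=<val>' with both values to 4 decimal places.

k=0: u−w=-2.4440, u+w=26.0960; √(b/2)=2.1378, √(2b)=4.2755; F=2.1378×(-2.444)=-5.2247, v=26.0960/4.2755=6.1036
k=1: u−w=-43.4280, u+w=7.4240; √(b/2)=2.1378, √(2b)=4.2755; F=2.1378×(-43.428)=-92.8385, v=7.4240/4.2755=1.7364
k=2: u−w=45.2470, u+w=-14.1750; √(b/2)=2.1378, √(2b)=4.2755; F=2.1378×45.247=96.7270, v=-14.1750/4.2755=-3.3154
k=3: u−w=5.0780, u+w=-50.1080; √(b/2)=2.1378, √(2b)=4.2755; F=2.1378×5.078=10.8555, v=-50.1080/4.2755=-11.7198

0: F=-5.2247 v=6.1036
1: F=-92.8385 v=1.7364
2: F=96.7270 v=-3.3154
3: F=10.8555 v=-11.7198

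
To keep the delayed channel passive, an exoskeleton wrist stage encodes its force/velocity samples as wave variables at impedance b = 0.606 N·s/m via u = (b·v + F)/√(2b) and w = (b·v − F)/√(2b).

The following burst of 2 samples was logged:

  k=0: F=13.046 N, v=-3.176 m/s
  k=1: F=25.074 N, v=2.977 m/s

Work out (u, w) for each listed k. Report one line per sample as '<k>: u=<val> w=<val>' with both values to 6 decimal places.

0: u=10.101967 w=-13.598454
1: u=24.414433 w=-21.137028

k=0: b·v=0.606×(-3.176)=-1.924656; √(2b)=1.100909; u=(-1.924656+13.046)/1.100909=10.101967, w=(-1.924656−13.046)/1.100909=-13.598454
k=1: b·v=0.606×2.977=1.804062; √(2b)=1.100909; u=(1.804062+25.074)/1.100909=24.414433, w=(1.804062−25.074)/1.100909=-21.137028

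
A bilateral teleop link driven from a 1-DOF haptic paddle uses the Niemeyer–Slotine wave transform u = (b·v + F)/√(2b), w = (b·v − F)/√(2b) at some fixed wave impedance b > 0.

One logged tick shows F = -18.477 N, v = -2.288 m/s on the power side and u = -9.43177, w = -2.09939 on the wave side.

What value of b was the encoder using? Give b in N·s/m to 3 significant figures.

u + w = -11.53116;  u + w = √(2b)·v, so √(2b) = -11.53116/(-2.288) = 5.03984.
b = (√(2b))²/2 = 25.40001/2 = 12.70001.
(Check via u − w = 2F/√(2b): u − w = -7.33238, 2F/√(2b) = -7.33237.)

b = 12.7 N·s/m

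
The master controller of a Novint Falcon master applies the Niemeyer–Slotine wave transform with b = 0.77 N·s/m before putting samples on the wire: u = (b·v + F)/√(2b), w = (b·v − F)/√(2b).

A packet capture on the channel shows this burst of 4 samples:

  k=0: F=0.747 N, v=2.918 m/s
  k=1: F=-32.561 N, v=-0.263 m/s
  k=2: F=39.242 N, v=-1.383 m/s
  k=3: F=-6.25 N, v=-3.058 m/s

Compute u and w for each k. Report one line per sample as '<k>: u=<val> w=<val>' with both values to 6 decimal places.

0: u=2.412521 w=1.208622
1: u=-26.401589 w=26.075214
2: u=30.763976 w=-32.480234
3: u=-6.933833 w=3.138954

k=0: b·v=0.77×2.918=2.246860; √(2b)=1.240967; u=(2.246860+0.747)/1.240967=2.412521, w=(2.246860−0.747)/1.240967=1.208622
k=1: b·v=0.77×(-0.263)=-0.202510; √(2b)=1.240967; u=(-0.202510+(-32.561))/1.240967=-26.401589, w=(-0.202510−(-32.561))/1.240967=26.075214
k=2: b·v=0.77×(-1.383)=-1.064910; √(2b)=1.240967; u=(-1.064910+39.242)/1.240967=30.763976, w=(-1.064910−39.242)/1.240967=-32.480234
k=3: b·v=0.77×(-3.058)=-2.354660; √(2b)=1.240967; u=(-2.354660+(-6.25))/1.240967=-6.933833, w=(-2.354660−(-6.25))/1.240967=3.138954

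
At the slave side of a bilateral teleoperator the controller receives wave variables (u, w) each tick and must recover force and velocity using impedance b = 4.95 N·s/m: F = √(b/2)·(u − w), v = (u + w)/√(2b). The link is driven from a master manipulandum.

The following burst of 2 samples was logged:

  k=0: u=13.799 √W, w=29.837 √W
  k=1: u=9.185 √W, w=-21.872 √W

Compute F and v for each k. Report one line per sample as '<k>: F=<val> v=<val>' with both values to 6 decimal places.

k=0: u−w=-16.038000, u+w=43.636000; √(b/2)=1.573213, √(2b)=3.146427; F=1.573213×(-16.038)=-25.231194, v=43.636000/3.146427=13.868431
k=1: u−w=31.057000, u+w=-12.687000; √(b/2)=1.573213, √(2b)=3.146427; F=1.573213×31.057=48.859285, v=-12.687000/3.146427=-4.032193

0: F=-25.231194 v=13.868431
1: F=48.859285 v=-4.032193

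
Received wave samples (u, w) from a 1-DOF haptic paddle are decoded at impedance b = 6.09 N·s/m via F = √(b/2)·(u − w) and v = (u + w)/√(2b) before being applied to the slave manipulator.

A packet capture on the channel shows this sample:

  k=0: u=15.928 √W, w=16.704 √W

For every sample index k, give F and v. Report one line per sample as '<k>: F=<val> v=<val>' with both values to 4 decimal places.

0: F=-1.3541 v=9.3502

k=0: u−w=-0.7760, u+w=32.6320; √(b/2)=1.7450, √(2b)=3.4900; F=1.7450×(-0.776)=-1.3541, v=32.6320/3.4900=9.3502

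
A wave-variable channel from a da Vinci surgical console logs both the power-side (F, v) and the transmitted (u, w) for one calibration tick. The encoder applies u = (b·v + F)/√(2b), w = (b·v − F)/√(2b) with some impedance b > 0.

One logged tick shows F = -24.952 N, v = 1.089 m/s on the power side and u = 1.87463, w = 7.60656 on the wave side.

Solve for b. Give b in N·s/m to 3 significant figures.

b = 37.9 N·s/m

u + w = 9.48119;  u + w = √(2b)·v, so √(2b) = 9.48119/1.089 = 8.70633.
b = (√(2b))²/2 = 75.80013/2 = 37.90006.
(Check via u − w = 2F/√(2b): u − w = -5.73193, 2F/√(2b) = -5.73192.)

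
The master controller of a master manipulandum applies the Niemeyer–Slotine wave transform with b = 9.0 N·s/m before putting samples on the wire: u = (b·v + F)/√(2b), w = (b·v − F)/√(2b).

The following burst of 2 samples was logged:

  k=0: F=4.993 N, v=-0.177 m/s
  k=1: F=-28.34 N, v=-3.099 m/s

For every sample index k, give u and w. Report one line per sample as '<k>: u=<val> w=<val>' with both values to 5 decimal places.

k=0: b·v=9.0×(-0.177)=-1.59300; √(2b)=4.24264; u=(-1.59300+4.993)/4.24264=0.80139, w=(-1.59300−4.993)/4.24264=-1.55234
k=1: b·v=9.0×(-3.099)=-27.89100; √(2b)=4.24264; u=(-27.89100+(-28.34))/4.24264=-13.25377, w=(-27.89100−(-28.34))/4.24264=0.10583

0: u=0.80139 w=-1.55234
1: u=-13.25377 w=0.10583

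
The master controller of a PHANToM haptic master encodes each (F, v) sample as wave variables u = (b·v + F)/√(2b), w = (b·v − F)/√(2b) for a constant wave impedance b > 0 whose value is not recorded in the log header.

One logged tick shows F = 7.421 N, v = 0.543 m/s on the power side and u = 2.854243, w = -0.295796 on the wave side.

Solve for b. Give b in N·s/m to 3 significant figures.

b = 11.1 N·s/m

u + w = 2.558447;  u + w = √(2b)·v, so √(2b) = 2.558447/0.543 = 4.711689.
b = (√(2b))²/2 = 22.200011/2 = 11.100006.
(Check via u − w = 2F/√(2b): u − w = 3.150039, 2F/√(2b) = 3.150038.)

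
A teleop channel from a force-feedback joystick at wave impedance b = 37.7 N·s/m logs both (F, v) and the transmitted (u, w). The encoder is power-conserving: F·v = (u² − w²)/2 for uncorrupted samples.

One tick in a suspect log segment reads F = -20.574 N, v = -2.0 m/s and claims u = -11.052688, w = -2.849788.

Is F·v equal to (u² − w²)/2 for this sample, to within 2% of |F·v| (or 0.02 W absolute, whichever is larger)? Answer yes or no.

F·v = (-20.574)×(-2.0) = 41.148000 W.
(u² − w²)/2 = (122.161912 − 8.121292)/2 = 57.020310 W.
|Δ| = 15.872310;  2% of max(1, |F·v|) = 0.822960.

no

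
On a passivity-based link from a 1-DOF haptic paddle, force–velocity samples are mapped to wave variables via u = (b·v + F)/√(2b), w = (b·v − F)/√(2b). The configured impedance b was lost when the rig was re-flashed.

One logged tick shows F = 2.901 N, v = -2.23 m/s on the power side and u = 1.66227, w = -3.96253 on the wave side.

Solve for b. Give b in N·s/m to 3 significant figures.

b = 0.532 N·s/m

u + w = -2.30026;  u + w = √(2b)·v, so √(2b) = -2.30026/(-2.23) = 1.03151.
b = (√(2b))²/2 = 1.06401/2 = 0.53200.
(Check via u − w = 2F/√(2b): u − w = 5.62480, 2F/√(2b) = 5.62478.)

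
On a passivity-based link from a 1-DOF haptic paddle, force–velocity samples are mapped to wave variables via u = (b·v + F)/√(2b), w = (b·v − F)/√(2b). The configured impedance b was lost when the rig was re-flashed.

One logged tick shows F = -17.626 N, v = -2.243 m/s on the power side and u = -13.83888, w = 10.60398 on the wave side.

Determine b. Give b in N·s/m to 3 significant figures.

b = 1.04 N·s/m

u + w = -3.23490;  u + w = √(2b)·v, so √(2b) = -3.23490/(-2.243) = 1.44222.
b = (√(2b))²/2 = 2.08000/2 = 1.04000.
(Check via u − w = 2F/√(2b): u − w = -24.44286, 2F/√(2b) = -24.44287.)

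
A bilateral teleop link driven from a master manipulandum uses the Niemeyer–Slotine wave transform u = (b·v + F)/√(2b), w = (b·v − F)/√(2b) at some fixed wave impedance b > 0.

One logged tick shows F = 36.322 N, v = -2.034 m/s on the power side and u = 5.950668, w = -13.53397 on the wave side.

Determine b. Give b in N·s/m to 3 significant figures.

u + w = -7.583302;  u + w = √(2b)·v, so √(2b) = -7.583302/(-2.034) = 3.728270.
b = (√(2b))²/2 = 13.900000/2 = 6.950000.
(Check via u − w = 2F/√(2b): u − w = 19.484638, 2F/√(2b) = 19.484638.)

b = 6.95 N·s/m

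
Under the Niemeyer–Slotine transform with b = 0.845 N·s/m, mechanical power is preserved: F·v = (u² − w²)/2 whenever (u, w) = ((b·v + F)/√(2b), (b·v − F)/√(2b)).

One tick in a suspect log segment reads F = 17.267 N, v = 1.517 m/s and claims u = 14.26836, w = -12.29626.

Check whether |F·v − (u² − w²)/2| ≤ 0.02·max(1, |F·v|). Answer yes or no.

yes

F·v = 17.267×1.517 = 26.19404 W.
(u² − w²)/2 = (203.58610 − 151.19801)/2 = 26.19404 W.
|Δ| = 0.00000;  2% of max(1, |F·v|) = 0.52388.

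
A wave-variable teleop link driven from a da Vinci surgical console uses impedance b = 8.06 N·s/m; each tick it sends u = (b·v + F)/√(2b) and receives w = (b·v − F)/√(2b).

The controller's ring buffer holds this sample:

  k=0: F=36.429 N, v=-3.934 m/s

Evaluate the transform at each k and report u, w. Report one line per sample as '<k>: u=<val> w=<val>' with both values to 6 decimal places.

k=0: b·v=8.06×(-3.934)=-31.708040; √(2b)=4.014972; u=(-31.708040+36.429)/4.014972=1.175839, w=(-31.708040−36.429)/4.014972=-16.970739

0: u=1.175839 w=-16.970739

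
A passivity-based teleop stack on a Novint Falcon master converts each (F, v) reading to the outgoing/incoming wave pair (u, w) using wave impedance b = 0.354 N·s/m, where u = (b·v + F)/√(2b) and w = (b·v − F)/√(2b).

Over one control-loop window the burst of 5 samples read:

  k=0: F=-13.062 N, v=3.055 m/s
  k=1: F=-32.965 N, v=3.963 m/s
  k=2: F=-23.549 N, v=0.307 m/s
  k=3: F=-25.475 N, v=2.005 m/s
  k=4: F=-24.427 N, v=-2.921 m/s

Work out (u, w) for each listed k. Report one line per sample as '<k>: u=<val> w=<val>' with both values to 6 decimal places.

0: u=-14.238341 w=16.808902
1: u=-37.510188 w=40.844764
2: u=-27.857808 w=28.116126
3: u=-29.432404 w=31.119466
4: u=-30.259337 w=27.801528

k=0: b·v=0.354×3.055=1.081470; √(2b)=0.841427; u=(1.081470+(-13.062))/0.841427=-14.238341, w=(1.081470−(-13.062))/0.841427=16.808902
k=1: b·v=0.354×3.963=1.402902; √(2b)=0.841427; u=(1.402902+(-32.965))/0.841427=-37.510188, w=(1.402902−(-32.965))/0.841427=40.844764
k=2: b·v=0.354×0.307=0.108678; √(2b)=0.841427; u=(0.108678+(-23.549))/0.841427=-27.857808, w=(0.108678−(-23.549))/0.841427=28.116126
k=3: b·v=0.354×2.005=0.709770; √(2b)=0.841427; u=(0.709770+(-25.475))/0.841427=-29.432404, w=(0.709770−(-25.475))/0.841427=31.119466
k=4: b·v=0.354×(-2.921)=-1.034034; √(2b)=0.841427; u=(-1.034034+(-24.427))/0.841427=-30.259337, w=(-1.034034−(-24.427))/0.841427=27.801528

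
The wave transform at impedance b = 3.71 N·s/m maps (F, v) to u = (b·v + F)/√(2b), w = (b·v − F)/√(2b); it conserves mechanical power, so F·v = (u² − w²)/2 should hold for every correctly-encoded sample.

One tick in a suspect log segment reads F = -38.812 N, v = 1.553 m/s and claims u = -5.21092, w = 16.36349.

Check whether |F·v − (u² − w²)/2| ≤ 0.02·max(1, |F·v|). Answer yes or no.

F·v = (-38.812)×1.553 = -60.27504 W.
(u² − w²)/2 = (27.15369 − 267.76380)/2 = -120.30506 W.
|Δ| = 60.03002;  2% of max(1, |F·v|) = 1.20550.

no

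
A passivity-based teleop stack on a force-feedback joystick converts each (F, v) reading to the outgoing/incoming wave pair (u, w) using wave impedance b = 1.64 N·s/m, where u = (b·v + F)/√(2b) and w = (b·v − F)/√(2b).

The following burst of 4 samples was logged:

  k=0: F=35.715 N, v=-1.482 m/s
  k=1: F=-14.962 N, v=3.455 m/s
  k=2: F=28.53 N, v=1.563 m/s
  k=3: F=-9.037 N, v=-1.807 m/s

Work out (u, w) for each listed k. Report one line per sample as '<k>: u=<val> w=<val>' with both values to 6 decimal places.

0: u=18.378302 w=-21.062318
1: u=-5.132747 w=11.390018
2: u=17.168414 w=-14.337700
3: u=-6.626157 w=3.353540

k=0: b·v=1.64×(-1.482)=-2.430480; √(2b)=1.811077; u=(-2.430480+35.715)/1.811077=18.378302, w=(-2.430480−35.715)/1.811077=-21.062318
k=1: b·v=1.64×3.455=5.666200; √(2b)=1.811077; u=(5.666200+(-14.962))/1.811077=-5.132747, w=(5.666200−(-14.962))/1.811077=11.390018
k=2: b·v=1.64×1.563=2.563320; √(2b)=1.811077; u=(2.563320+28.53)/1.811077=17.168414, w=(2.563320−28.53)/1.811077=-14.337700
k=3: b·v=1.64×(-1.807)=-2.963480; √(2b)=1.811077; u=(-2.963480+(-9.037))/1.811077=-6.626157, w=(-2.963480−(-9.037))/1.811077=3.353540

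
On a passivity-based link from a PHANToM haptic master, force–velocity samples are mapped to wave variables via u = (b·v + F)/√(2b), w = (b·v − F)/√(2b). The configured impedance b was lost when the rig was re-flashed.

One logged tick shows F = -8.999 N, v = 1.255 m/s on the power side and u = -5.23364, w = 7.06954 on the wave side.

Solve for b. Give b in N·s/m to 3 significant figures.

u + w = 1.83590;  u + w = √(2b)·v, so √(2b) = 1.83590/1.255 = 1.46287.
b = (√(2b))²/2 = 2.13998/2 = 1.06999.
(Check via u − w = 2F/√(2b): u − w = -12.30318, 2F/√(2b) = -12.30322.)

b = 1.07 N·s/m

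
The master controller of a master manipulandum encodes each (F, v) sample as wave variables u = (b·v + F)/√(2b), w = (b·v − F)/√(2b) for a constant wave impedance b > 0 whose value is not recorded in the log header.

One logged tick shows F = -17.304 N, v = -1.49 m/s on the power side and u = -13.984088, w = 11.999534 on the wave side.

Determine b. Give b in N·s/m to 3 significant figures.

u + w = -1.984554;  u + w = √(2b)·v, so √(2b) = -1.984554/(-1.49) = 1.331915.
b = (√(2b))²/2 = 1.773999/2 = 0.886999.
(Check via u − w = 2F/√(2b): u − w = -25.983622, 2F/√(2b) = -25.983632.)

b = 0.887 N·s/m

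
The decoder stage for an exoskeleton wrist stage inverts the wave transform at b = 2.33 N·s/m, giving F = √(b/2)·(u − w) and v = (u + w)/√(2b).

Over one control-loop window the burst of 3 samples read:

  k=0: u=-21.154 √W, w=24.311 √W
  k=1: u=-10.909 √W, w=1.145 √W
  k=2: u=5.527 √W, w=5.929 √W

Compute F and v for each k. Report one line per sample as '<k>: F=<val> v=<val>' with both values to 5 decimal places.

k=0: u−w=-45.46500, u+w=3.15700; √(b/2)=1.07935, √(2b)=2.15870; F=1.07935×(-45.465)=-49.07272, v=3.15700/2.15870=1.46245
k=1: u−w=-12.05400, u+w=-9.76400; √(b/2)=1.07935, √(2b)=2.15870; F=1.07935×(-12.054)=-13.01050, v=-9.76400/2.15870=-4.52309
k=2: u−w=-0.40200, u+w=11.45600; √(b/2)=1.07935, √(2b)=2.15870; F=1.07935×(-0.402)=-0.43390, v=11.45600/2.15870=5.30689

0: F=-49.07272 v=1.46245
1: F=-13.01050 v=-4.52309
2: F=-0.43390 v=5.30689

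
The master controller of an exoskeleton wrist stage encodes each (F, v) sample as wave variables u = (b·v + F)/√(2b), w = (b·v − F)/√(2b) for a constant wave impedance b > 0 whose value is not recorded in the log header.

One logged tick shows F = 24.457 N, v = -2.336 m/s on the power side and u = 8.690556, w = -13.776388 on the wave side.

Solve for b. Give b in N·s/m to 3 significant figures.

u + w = -5.085832;  u + w = √(2b)·v, so √(2b) = -5.085832/(-2.336) = 2.177154.
b = (√(2b))²/2 = 4.740000/2 = 2.370000.
(Check via u − w = 2F/√(2b): u − w = 22.466944, 2F/√(2b) = 22.466944.)

b = 2.37 N·s/m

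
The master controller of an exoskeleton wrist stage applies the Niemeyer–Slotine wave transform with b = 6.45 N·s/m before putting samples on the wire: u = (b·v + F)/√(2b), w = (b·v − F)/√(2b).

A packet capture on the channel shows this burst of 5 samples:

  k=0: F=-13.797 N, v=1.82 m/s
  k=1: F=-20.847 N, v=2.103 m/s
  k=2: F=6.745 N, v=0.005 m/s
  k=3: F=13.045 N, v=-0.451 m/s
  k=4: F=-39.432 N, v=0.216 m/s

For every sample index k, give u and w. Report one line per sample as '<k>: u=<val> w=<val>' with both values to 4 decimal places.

k=0: b·v=6.45×1.82=11.7390; √(2b)=3.5917; u=(11.7390+(-13.797))/3.5917=-0.5730, w=(11.7390−(-13.797))/3.5917=7.1098
k=1: b·v=6.45×2.103=13.5644; √(2b)=3.5917; u=(13.5644+(-20.847))/3.5917=-2.0277, w=(13.5644−(-20.847))/3.5917=9.5809
k=2: b·v=6.45×0.005=0.0323; √(2b)=3.5917; u=(0.0323+6.745)/3.5917=1.8869, w=(0.0323−6.745)/3.5917=-1.8690
k=3: b·v=6.45×(-0.451)=-2.9090; √(2b)=3.5917; u=(-2.9090+13.045)/3.5917=2.8221, w=(-2.9090−13.045)/3.5917=-4.4419
k=4: b·v=6.45×0.216=1.3932; √(2b)=3.5917; u=(1.3932+(-39.432))/3.5917=-10.5909, w=(1.3932−(-39.432))/3.5917=11.3667

0: u=-0.5730 w=7.1098
1: u=-2.0277 w=9.5809
2: u=1.8869 w=-1.8690
3: u=2.8221 w=-4.4419
4: u=-10.5909 w=11.3667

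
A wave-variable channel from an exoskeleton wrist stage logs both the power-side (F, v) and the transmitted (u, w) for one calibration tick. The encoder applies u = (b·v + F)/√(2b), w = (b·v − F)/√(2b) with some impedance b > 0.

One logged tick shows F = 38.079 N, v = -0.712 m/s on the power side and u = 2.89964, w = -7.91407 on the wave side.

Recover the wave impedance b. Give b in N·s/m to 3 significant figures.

b = 24.8 N·s/m

u + w = -5.01443;  u + w = √(2b)·v, so √(2b) = -5.01443/(-0.712) = 7.04274.
b = (√(2b))²/2 = 49.60017/2 = 24.80008.
(Check via u − w = 2F/√(2b): u − w = 10.81371, 2F/√(2b) = 10.81369.)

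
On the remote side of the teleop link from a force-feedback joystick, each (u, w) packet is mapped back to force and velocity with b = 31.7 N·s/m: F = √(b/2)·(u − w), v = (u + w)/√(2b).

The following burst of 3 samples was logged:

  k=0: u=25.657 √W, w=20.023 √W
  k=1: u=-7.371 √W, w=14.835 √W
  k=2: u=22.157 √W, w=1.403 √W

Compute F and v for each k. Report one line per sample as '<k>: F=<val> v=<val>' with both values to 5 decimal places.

0: F=22.43011 v=5.73696
1: F=-88.40666 v=0.93740
2: F=82.62595 v=2.95890

k=0: u−w=5.63400, u+w=45.68000; √(b/2)=3.98121, √(2b)=7.96241; F=3.98121×5.634=22.43011, v=45.68000/7.96241=5.73696
k=1: u−w=-22.20600, u+w=7.46400; √(b/2)=3.98121, √(2b)=7.96241; F=3.98121×(-22.206)=-88.40666, v=7.46400/7.96241=0.93740
k=2: u−w=20.75400, u+w=23.56000; √(b/2)=3.98121, √(2b)=7.96241; F=3.98121×20.754=82.62595, v=23.56000/7.96241=2.95890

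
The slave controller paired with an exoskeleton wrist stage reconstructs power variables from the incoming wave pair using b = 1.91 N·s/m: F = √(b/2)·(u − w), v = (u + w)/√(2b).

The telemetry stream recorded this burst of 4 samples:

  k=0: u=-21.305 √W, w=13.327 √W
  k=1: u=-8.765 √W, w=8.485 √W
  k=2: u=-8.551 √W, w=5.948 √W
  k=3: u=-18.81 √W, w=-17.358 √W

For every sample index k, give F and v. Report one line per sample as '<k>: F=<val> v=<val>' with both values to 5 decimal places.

k=0: u−w=-34.63200, u+w=-7.97800; √(b/2)=0.97724, √(2b)=1.95448; F=0.97724×(-34.632)=-33.84381, v=-7.97800/1.95448=-4.08190
k=1: u−w=-17.25000, u+w=-0.28000; √(b/2)=0.97724, √(2b)=1.95448; F=0.97724×(-17.25)=-16.85741, v=-0.28000/1.95448=-0.14326
k=2: u−w=-14.49900, u+w=-2.60300; √(b/2)=0.97724, √(2b)=1.95448; F=0.97724×(-14.499)=-14.16902, v=-2.60300/1.95448=-1.33181
k=3: u−w=-1.45200, u+w=-36.16800; √(b/2)=0.97724, √(2b)=1.95448; F=0.97724×(-1.452)=-1.41895, v=-36.16800/1.95448=-18.50516

0: F=-33.84381 v=-4.08190
1: F=-16.85741 v=-0.14326
2: F=-14.16902 v=-1.33181
3: F=-1.41895 v=-18.50516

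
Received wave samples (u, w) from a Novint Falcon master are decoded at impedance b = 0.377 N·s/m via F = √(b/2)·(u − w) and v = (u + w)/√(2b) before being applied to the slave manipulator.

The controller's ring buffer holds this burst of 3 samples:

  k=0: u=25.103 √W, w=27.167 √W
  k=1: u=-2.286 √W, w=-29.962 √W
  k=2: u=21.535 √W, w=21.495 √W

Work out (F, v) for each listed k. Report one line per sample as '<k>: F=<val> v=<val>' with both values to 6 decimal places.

0: F=-0.896118 v=60.195888
1: F=12.015975 v=-37.137880
2: F=0.017367 v=49.554794

k=0: u−w=-2.064000, u+w=52.270000; √(b/2)=0.434166, √(2b)=0.868332; F=0.434166×(-2.064)=-0.896118, v=52.270000/0.868332=60.195888
k=1: u−w=27.676000, u+w=-32.248000; √(b/2)=0.434166, √(2b)=0.868332; F=0.434166×27.676=12.015975, v=-32.248000/0.868332=-37.137880
k=2: u−w=0.040000, u+w=43.030000; √(b/2)=0.434166, √(2b)=0.868332; F=0.434166×0.04=0.017367, v=43.030000/0.868332=49.554794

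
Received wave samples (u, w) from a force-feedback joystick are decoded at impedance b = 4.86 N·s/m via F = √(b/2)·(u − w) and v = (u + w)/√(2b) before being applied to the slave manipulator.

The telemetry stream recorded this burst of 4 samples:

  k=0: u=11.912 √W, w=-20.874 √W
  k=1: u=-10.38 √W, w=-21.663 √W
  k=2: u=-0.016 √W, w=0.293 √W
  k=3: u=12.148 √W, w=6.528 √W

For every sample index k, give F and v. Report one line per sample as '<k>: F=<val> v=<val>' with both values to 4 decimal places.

k=0: u−w=32.7860, u+w=-8.9620; √(b/2)=1.5588, √(2b)=3.1177; F=1.5588×32.786=51.1083, v=-8.9620/3.1177=-2.8746
k=1: u−w=11.2830, u+w=-32.0430; √(b/2)=1.5588, √(2b)=3.1177; F=1.5588×11.283=17.5885, v=-32.0430/3.1177=-10.2778
k=2: u−w=-0.3090, u+w=0.2770; √(b/2)=1.5588, √(2b)=3.1177; F=1.5588×(-0.309)=-0.4817, v=0.2770/3.1177=0.0888
k=3: u−w=5.6200, u+w=18.6760; √(b/2)=1.5588, √(2b)=3.1177; F=1.5588×5.62=8.7607, v=18.6760/3.1177=5.9903

0: F=51.1083 v=-2.8746
1: F=17.5885 v=-10.2778
2: F=-0.4817 v=0.0888
3: F=8.7607 v=5.9903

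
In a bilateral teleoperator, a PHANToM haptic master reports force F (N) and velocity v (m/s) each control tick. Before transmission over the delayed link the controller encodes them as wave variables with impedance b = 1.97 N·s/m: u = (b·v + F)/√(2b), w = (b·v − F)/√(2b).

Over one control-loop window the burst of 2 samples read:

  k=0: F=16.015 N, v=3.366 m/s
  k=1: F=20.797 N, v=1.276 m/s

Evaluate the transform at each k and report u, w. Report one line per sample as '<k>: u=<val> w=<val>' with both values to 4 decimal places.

k=0: b·v=1.97×3.366=6.6310; √(2b)=1.9849; u=(6.6310+16.015)/1.9849=11.4089, w=(6.6310−16.015)/1.9849=-4.7276
k=1: b·v=1.97×1.276=2.5137; √(2b)=1.9849; u=(2.5137+20.797)/1.9849=11.7438, w=(2.5137−20.797)/1.9849=-9.2110

0: u=11.4089 w=-4.7276
1: u=11.7438 w=-9.2110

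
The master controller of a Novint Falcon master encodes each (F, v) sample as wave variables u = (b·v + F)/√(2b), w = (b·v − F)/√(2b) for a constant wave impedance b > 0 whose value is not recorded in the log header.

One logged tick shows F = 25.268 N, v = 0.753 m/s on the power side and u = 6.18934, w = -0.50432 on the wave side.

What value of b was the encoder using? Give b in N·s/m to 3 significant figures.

u + w = 5.68502;  u + w = √(2b)·v, so √(2b) = 5.68502/0.753 = 7.54983.
b = (√(2b))²/2 = 56.99989/2 = 28.49995.
(Check via u − w = 2F/√(2b): u − w = 6.69366, 2F/√(2b) = 6.69366.)

b = 28.5 N·s/m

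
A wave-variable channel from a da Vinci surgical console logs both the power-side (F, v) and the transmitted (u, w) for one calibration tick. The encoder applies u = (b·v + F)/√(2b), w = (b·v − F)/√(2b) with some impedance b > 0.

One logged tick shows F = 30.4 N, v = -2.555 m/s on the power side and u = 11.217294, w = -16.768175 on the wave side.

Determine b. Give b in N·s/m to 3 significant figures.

u + w = -5.550881;  u + w = √(2b)·v, so √(2b) = -5.550881/(-2.555) = 2.172556.
b = (√(2b))²/2 = 4.720000/2 = 2.360000.
(Check via u − w = 2F/√(2b): u − w = 27.985469, 2F/√(2b) = 27.985468.)

b = 2.36 N·s/m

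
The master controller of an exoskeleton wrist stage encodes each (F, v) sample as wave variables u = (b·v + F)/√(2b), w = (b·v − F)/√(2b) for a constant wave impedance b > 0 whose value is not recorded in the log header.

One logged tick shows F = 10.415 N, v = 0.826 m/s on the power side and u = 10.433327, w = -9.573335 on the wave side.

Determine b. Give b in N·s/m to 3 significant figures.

u + w = 0.859992;  u + w = √(2b)·v, so √(2b) = 0.859992/0.826 = 1.041153.
b = (√(2b))²/2 = 1.083999/2 = 0.541999.
(Check via u − w = 2F/√(2b): u − w = 20.006662, 2F/√(2b) = 20.006674.)

b = 0.542 N·s/m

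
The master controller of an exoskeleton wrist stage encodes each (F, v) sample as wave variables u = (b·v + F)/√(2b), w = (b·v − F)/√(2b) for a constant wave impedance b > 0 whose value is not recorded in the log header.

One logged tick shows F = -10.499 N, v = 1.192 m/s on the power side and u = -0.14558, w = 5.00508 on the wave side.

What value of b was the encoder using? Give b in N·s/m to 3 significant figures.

b = 8.31 N·s/m

u + w = 4.85950;  u + w = √(2b)·v, so √(2b) = 4.85950/1.192 = 4.07676.
b = (√(2b))²/2 = 16.61999/2 = 8.30999.
(Check via u − w = 2F/√(2b): u − w = -5.15066, 2F/√(2b) = -5.15066.)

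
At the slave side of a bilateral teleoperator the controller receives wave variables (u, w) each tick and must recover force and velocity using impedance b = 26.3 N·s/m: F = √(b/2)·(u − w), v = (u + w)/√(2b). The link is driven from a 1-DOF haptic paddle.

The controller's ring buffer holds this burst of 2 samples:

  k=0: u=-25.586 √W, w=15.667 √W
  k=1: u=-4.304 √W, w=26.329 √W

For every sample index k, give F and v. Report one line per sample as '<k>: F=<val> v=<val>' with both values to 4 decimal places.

0: F=-149.5955 v=-1.3677
1: F=-111.0842 v=3.0368

k=0: u−w=-41.2530, u+w=-9.9190; √(b/2)=3.6263, √(2b)=7.2526; F=3.6263×(-41.253)=-149.5955, v=-9.9190/7.2526=-1.3677
k=1: u−w=-30.6330, u+w=22.0250; √(b/2)=3.6263, √(2b)=7.2526; F=3.6263×(-30.633)=-111.0842, v=22.0250/7.2526=3.0368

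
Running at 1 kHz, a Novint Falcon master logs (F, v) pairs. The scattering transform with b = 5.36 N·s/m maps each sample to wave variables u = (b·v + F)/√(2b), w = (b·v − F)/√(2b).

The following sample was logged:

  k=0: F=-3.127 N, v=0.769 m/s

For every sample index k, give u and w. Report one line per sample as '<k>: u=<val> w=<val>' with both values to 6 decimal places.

0: u=0.303848 w=2.213967

k=0: b·v=5.36×0.769=4.121840; √(2b)=3.274141; u=(4.121840+(-3.127))/3.274141=0.303848, w=(4.121840−(-3.127))/3.274141=2.213967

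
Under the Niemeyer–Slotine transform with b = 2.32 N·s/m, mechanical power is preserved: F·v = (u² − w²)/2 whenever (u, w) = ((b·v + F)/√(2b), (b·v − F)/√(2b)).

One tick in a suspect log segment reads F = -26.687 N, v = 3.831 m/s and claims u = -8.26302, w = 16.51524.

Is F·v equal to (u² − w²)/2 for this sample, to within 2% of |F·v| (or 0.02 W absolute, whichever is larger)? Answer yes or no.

F·v = (-26.687)×3.831 = -102.2379 W.
(u² − w²)/2 = (68.2775 − 272.7532)/2 = -102.2378 W.
|Δ| = 0.0001;  2% of max(1, |F·v|) = 2.0448.

yes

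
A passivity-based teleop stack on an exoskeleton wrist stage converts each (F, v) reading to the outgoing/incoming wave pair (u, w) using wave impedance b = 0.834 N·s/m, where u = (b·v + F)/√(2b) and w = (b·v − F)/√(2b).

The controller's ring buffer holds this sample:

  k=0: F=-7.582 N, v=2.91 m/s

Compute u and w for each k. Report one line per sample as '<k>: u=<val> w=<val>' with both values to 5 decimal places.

0: u=-3.99150 w=7.74979

k=0: b·v=0.834×2.91=2.42694; √(2b)=1.29151; u=(2.42694+(-7.582))/1.29151=-3.99150, w=(2.42694−(-7.582))/1.29151=7.74979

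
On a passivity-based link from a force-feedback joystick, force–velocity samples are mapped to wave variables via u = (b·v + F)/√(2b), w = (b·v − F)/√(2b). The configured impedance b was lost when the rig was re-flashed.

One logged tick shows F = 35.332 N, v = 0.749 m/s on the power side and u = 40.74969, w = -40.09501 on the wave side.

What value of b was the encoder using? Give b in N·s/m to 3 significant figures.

b = 0.382 N·s/m

u + w = 0.65468;  u + w = √(2b)·v, so √(2b) = 0.65468/0.749 = 0.87407.
b = (√(2b))²/2 = 0.76400/2 = 0.38200.
(Check via u − w = 2F/√(2b): u − w = 80.84470, 2F/√(2b) = 80.84459.)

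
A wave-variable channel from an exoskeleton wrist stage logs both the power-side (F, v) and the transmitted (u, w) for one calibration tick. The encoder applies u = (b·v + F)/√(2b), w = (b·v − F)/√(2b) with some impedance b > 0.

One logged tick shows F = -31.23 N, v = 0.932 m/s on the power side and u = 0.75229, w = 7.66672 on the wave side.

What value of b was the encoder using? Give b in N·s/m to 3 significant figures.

b = 40.8 N·s/m

u + w = 8.41901;  u + w = √(2b)·v, so √(2b) = 8.41901/0.932 = 9.03327.
b = (√(2b))²/2 = 81.60001/2 = 40.80001.
(Check via u − w = 2F/√(2b): u − w = -6.91443, 2F/√(2b) = -6.91444.)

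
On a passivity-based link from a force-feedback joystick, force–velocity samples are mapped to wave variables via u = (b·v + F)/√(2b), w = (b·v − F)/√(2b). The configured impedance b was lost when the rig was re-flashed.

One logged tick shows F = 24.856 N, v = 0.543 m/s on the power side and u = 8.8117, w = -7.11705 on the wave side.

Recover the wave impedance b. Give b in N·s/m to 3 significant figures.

b = 4.87 N·s/m

u + w = 1.6947;  u + w = √(2b)·v, so √(2b) = 1.6947/0.543 = 3.1209.
b = (√(2b))²/2 = 9.7400/2 = 4.8700.
(Check via u − w = 2F/√(2b): u − w = 15.9288, 2F/√(2b) = 15.9287.)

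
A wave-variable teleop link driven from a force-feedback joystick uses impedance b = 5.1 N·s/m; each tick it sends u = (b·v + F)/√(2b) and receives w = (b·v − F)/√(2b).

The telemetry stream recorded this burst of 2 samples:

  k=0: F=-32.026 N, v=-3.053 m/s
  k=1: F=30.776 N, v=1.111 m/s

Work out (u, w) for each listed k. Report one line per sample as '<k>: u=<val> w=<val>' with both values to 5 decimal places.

k=0: b·v=5.1×(-3.053)=-15.57030; √(2b)=3.19374; u=(-15.57030+(-32.026))/3.19374=-14.90298, w=(-15.57030−(-32.026))/3.19374=5.15248
k=1: b·v=5.1×1.111=5.66610; √(2b)=3.19374; u=(5.66610+30.776)/3.19374=11.41046, w=(5.66610−30.776)/3.19374=-7.86221

0: u=-14.90298 w=5.15248
1: u=11.41046 w=-7.86221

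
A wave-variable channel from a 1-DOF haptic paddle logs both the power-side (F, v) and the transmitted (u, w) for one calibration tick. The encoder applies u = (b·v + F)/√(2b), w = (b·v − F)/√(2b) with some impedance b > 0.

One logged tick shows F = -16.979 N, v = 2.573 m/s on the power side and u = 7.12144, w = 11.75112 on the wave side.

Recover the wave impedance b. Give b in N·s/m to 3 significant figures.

u + w = 18.87256;  u + w = √(2b)·v, so √(2b) = 18.87256/2.573 = 7.33485.
b = (√(2b))²/2 = 53.79997/2 = 26.89999.
(Check via u − w = 2F/√(2b): u − w = -4.62968, 2F/√(2b) = -4.62968.)

b = 26.9 N·s/m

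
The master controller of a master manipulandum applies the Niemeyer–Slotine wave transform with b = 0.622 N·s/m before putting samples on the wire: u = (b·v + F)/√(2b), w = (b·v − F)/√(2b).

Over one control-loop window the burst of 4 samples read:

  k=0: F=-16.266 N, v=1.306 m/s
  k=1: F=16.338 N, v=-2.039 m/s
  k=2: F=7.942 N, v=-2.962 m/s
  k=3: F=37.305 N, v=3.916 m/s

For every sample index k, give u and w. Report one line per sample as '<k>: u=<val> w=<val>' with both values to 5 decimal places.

0: u=-13.85547 w=15.31212
1: u=13.51125 w=-15.78545
2: u=5.46882 w=-8.77248
3: u=35.63083 w=-31.26313

k=0: b·v=0.622×1.306=0.81233; √(2b)=1.11535; u=(0.81233+(-16.266))/1.11535=-13.85547, w=(0.81233−(-16.266))/1.11535=15.31212
k=1: b·v=0.622×(-2.039)=-1.26826; √(2b)=1.11535; u=(-1.26826+16.338)/1.11535=13.51125, w=(-1.26826−16.338)/1.11535=-15.78545
k=2: b·v=0.622×(-2.962)=-1.84236; √(2b)=1.11535; u=(-1.84236+7.942)/1.11535=5.46882, w=(-1.84236−7.942)/1.11535=-8.77248
k=3: b·v=0.622×3.916=2.43575; √(2b)=1.11535; u=(2.43575+37.305)/1.11535=35.63083, w=(2.43575−37.305)/1.11535=-31.26313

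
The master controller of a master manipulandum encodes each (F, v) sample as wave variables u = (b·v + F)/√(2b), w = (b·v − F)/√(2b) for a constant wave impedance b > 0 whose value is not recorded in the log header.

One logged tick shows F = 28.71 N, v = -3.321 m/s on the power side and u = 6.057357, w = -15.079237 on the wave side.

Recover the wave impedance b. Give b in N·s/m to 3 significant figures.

b = 3.69 N·s/m

u + w = -9.021880;  u + w = √(2b)·v, so √(2b) = -9.021880/(-3.321) = 2.716615.
b = (√(2b))²/2 = 7.380000/2 = 3.690000.
(Check via u − w = 2F/√(2b): u − w = 21.136594, 2F/√(2b) = 21.136595.)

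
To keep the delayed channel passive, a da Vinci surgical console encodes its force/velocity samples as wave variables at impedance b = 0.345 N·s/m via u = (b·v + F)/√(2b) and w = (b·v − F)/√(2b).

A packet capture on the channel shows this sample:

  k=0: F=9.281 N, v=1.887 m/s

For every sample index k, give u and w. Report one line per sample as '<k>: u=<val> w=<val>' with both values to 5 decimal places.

k=0: b·v=0.345×1.887=0.65101; √(2b)=0.83066; u=(0.65101+9.281)/0.83066=11.95674, w=(0.65101−9.281)/0.83066=-10.38928

0: u=11.95674 w=-10.38928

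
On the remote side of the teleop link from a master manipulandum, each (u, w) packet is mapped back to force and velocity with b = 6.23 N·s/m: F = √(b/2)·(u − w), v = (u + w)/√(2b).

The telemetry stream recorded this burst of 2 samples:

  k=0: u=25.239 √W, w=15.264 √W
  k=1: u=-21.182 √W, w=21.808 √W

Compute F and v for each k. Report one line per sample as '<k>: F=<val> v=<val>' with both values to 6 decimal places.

k=0: u−w=9.975000, u+w=40.503000; √(b/2)=1.764936, √(2b)=3.529873; F=1.764936×9.975=17.605239, v=40.503000/3.529873=11.474352
k=1: u−w=-42.990000, u+w=0.626000; √(b/2)=1.764936, √(2b)=3.529873; F=1.764936×(-42.99)=-75.874610, v=0.626000/3.529873=0.177344

0: F=17.605239 v=11.474352
1: F=-75.874610 v=0.177344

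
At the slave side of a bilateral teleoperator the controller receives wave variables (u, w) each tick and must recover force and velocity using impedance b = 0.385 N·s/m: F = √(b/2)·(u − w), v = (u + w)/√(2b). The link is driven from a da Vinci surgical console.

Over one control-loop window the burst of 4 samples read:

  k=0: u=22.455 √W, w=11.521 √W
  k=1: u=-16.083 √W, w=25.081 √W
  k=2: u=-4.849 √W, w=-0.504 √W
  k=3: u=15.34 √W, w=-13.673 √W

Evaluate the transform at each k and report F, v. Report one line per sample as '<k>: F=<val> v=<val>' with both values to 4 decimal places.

0: F=4.7973 v=38.7192
1: F=-18.0606 v=10.2542
2: F=-1.9064 v=-6.1003
3: F=12.7294 v=1.8997

k=0: u−w=10.9340, u+w=33.9760; √(b/2)=0.4387, √(2b)=0.8775; F=0.4387×10.934=4.7973, v=33.9760/0.8775=38.7192
k=1: u−w=-41.1640, u+w=8.9980; √(b/2)=0.4387, √(2b)=0.8775; F=0.4387×(-41.164)=-18.0606, v=8.9980/0.8775=10.2542
k=2: u−w=-4.3450, u+w=-5.3530; √(b/2)=0.4387, √(2b)=0.8775; F=0.4387×(-4.345)=-1.9064, v=-5.3530/0.8775=-6.1003
k=3: u−w=29.0130, u+w=1.6670; √(b/2)=0.4387, √(2b)=0.8775; F=0.4387×29.013=12.7294, v=1.6670/0.8775=1.8997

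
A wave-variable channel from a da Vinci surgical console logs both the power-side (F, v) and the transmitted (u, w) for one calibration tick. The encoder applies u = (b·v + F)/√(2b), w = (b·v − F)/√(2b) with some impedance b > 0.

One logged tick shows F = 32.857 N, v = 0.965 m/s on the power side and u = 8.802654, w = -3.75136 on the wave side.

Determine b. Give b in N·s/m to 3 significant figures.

b = 13.7 N·s/m

u + w = 5.051294;  u + w = √(2b)·v, so √(2b) = 5.051294/0.965 = 5.234502.
b = (√(2b))²/2 = 27.400007/2 = 13.700003.
(Check via u − w = 2F/√(2b): u − w = 12.554014, 2F/√(2b) = 12.554013.)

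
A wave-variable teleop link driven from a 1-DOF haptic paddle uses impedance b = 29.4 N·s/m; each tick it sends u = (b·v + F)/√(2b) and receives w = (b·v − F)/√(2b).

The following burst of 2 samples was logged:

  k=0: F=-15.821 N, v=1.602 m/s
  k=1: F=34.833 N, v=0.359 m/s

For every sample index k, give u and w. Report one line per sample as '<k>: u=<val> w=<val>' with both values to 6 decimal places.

k=0: b·v=29.4×1.602=47.098800; √(2b)=7.668116; u=(47.098800+(-15.821))/7.668116=4.078942, w=(47.098800−(-15.821))/7.668116=8.205379
k=1: b·v=29.4×0.359=10.554600; √(2b)=7.668116; u=(10.554600+34.833)/7.668116=5.919003, w=(10.554600−34.833)/7.668116=-3.166149

0: u=4.078942 w=8.205379
1: u=5.919003 w=-3.166149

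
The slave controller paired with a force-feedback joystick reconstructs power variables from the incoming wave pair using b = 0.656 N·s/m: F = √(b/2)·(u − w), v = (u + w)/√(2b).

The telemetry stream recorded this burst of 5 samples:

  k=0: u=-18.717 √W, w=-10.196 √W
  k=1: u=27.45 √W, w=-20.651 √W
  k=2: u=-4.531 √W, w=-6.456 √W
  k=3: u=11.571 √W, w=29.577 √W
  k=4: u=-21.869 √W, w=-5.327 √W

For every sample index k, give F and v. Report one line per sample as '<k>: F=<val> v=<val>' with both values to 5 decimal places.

k=0: u−w=-8.52100, u+w=-28.91300; √(b/2)=0.57271, √(2b)=1.14543; F=0.57271×(-8.521)=-4.88009, v=-28.91300/1.14543=-25.24214
k=1: u−w=48.10100, u+w=6.79900; √(b/2)=0.57271, √(2b)=1.14543; F=0.57271×48.101=27.54806, v=6.79900/1.14543=5.93578
k=2: u−w=1.92500, u+w=-10.98700; √(b/2)=0.57271, √(2b)=1.14543; F=0.57271×1.925=1.10247, v=-10.98700/1.14543=-9.59207
k=3: u−w=-18.00600, u+w=41.14800; √(b/2)=0.57271, √(2b)=1.14543; F=0.57271×(-18.006)=-10.31227, v=41.14800/1.14543=35.92376
k=4: u−w=-16.54200, u+w=-27.19600; √(b/2)=0.57271, √(2b)=1.14543; F=0.57271×(-16.542)=-9.47382, v=-27.19600/1.14543=-23.74314

0: F=-4.88009 v=-25.24214
1: F=27.54806 v=5.93578
2: F=1.10247 v=-9.59207
3: F=-10.31227 v=35.92376
4: F=-9.47382 v=-23.74314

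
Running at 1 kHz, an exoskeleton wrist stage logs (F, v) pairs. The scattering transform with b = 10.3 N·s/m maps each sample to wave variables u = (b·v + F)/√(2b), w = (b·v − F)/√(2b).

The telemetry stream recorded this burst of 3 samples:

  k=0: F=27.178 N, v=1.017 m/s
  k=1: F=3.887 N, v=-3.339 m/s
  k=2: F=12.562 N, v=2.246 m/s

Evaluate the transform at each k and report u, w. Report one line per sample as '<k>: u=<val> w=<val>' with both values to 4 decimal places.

0: u=8.2960 w=-3.6801
1: u=-6.7210 w=-8.4338
2: u=7.8647 w=2.3292

k=0: b·v=10.3×1.017=10.4751; √(2b)=4.5387; u=(10.4751+27.178)/4.5387=8.2960, w=(10.4751−27.178)/4.5387=-3.6801
k=1: b·v=10.3×(-3.339)=-34.3917; √(2b)=4.5387; u=(-34.3917+3.887)/4.5387=-6.7210, w=(-34.3917−3.887)/4.5387=-8.4338
k=2: b·v=10.3×2.246=23.1338; √(2b)=4.5387; u=(23.1338+12.562)/4.5387=7.8647, w=(23.1338−12.562)/4.5387=2.3292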